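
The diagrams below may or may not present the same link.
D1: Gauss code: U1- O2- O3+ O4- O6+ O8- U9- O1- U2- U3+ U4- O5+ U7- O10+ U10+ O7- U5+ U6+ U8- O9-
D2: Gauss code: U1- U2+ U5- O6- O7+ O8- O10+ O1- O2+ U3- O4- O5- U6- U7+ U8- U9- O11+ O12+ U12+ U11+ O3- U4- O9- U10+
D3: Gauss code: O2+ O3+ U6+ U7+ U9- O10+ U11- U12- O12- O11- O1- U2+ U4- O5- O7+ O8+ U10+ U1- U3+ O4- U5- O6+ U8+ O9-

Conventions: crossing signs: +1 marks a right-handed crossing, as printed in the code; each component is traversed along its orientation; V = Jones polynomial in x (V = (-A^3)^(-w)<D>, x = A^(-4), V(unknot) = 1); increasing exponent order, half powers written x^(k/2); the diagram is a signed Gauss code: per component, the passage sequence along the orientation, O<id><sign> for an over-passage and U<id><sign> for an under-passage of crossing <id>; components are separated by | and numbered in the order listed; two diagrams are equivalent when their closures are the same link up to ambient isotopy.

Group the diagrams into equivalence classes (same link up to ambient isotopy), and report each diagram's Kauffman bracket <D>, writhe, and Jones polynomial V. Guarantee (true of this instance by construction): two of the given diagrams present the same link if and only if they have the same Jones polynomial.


grouping into links: {D1} | {D2} | {D3}
V(D1) = -x^-4 + x^-3 + x^-1  (w -2, c 10, <D> = A^-2 + A^6 - A^10)
V(D2) = -x^-6 + x^-5 - x^-4 + 2x^-3 - x^-2 + x^-1  (w -2, c 12, <D> = A^-2 - A^2 + 2A^6 - A^10 + A^14 - A^18)
D3 (bracket 1; 12 crossings at w = 0): V = 1
why: 3 values of V(x) split the 3 diagrams


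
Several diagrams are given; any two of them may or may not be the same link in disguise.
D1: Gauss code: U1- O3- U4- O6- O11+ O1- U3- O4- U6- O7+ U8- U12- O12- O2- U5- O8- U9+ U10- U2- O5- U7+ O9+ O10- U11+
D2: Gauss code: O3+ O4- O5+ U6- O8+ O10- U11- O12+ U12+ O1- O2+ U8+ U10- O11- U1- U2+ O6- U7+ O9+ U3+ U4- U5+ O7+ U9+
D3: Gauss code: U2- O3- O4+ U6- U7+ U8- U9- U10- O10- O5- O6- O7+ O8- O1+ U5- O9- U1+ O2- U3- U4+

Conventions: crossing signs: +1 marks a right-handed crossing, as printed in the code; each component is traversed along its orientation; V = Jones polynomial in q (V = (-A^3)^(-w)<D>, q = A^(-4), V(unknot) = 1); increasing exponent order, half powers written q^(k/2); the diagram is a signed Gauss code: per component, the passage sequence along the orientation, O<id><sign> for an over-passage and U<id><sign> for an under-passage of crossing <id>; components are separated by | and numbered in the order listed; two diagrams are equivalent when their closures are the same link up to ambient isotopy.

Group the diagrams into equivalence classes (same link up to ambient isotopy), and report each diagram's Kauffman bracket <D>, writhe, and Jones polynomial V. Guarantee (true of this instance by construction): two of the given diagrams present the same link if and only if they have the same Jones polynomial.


equivalence classes: {D1} | {D2} | {D3}
D1 (bracket A^-10 + 2A^-2 - 2A^2 + A^6 - 2A^10 + A^14; 12 crossings at w = -6): V = q^-8 - 2q^-7 + q^-6 - 2q^-5 + 2q^-4 + q^-2
V(D2) = q + q^3 - q^4  [12 crossings, <D> = -A^-10 + A^-6 + A^2, w = +2]
V(D3) = 1  [10 crossings, <D> = A^-12, w = -4]
key observation: 3 classes among 3 diagrams; unequal V(q) rules out equality


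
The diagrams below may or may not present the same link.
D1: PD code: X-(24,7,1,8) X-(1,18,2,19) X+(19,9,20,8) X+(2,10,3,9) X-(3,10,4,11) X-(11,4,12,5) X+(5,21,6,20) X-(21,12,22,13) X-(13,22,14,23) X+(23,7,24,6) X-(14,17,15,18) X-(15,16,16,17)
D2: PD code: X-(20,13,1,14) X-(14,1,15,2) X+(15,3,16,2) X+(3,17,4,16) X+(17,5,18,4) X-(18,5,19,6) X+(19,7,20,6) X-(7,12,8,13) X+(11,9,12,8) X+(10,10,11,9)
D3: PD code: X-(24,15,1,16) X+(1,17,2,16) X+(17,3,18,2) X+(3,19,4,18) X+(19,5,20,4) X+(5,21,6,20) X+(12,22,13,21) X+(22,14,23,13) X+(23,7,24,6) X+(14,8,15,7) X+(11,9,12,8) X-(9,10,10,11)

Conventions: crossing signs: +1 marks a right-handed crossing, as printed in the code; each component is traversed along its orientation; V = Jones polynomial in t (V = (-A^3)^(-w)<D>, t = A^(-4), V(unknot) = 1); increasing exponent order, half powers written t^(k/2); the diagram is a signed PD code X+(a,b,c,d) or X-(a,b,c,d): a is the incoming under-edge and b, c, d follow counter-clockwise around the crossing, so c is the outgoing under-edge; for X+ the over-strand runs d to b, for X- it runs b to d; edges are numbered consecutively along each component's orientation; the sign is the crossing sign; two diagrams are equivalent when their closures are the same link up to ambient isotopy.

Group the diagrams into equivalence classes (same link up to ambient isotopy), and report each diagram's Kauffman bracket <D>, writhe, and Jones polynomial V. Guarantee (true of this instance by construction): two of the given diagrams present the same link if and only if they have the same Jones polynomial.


grouping into links: {D1} | {D2} | {D3}
V(D1) = t^-5 - 2t^-4 + 2t^-3 - 2t^-2 + 2t^-1 - 1 + t  (w -4, c 12, <D> = A^-16 - A^-12 + 2A^-8 - 2A^-4 + 2 - 2A^4 + A^8)
V(D2) = 1  (w +2, c 10, <D> = A^6)
V(D3) = t^3 + t^5 - t^6 + t^7 - t^8 + t^9 - t^10  (w +8, c 12, <D> = -A^-16 + A^-12 - A^-8 + A^-4 - 1 + A^4 + A^12)
key observation: 3 values of V(t) split the 3 diagrams


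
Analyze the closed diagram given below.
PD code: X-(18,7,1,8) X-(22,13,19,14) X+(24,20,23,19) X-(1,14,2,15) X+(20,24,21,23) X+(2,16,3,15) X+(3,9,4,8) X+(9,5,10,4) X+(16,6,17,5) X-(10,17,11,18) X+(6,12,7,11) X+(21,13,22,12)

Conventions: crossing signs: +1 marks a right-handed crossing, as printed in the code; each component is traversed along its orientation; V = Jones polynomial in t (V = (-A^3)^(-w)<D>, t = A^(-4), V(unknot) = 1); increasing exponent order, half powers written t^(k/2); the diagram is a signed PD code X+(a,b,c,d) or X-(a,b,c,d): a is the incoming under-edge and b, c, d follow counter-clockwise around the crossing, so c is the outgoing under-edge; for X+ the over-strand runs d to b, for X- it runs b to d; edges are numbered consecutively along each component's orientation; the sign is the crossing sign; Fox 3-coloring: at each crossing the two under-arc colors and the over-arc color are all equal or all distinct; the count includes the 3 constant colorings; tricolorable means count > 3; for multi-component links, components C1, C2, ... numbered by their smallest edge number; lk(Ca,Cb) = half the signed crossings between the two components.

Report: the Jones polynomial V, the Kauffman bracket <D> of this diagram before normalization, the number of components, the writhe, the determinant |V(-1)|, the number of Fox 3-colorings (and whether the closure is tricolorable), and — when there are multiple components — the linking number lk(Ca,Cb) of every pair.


V = 1 + t + t^2 + t^3
<D> = 1 + A^4 + A^8 + A^12 (w = +4)
3 components over 12 crossings, w = +4
lk(C1,C2): 0
lk(C1,C3) = 0
linking number lk(C2,C3) = +1
9 Fox colorings among 3^12, |V(-1)| = 0: tricolorable
why: the span of V is 3, within the link bound 12 + 3 - 1


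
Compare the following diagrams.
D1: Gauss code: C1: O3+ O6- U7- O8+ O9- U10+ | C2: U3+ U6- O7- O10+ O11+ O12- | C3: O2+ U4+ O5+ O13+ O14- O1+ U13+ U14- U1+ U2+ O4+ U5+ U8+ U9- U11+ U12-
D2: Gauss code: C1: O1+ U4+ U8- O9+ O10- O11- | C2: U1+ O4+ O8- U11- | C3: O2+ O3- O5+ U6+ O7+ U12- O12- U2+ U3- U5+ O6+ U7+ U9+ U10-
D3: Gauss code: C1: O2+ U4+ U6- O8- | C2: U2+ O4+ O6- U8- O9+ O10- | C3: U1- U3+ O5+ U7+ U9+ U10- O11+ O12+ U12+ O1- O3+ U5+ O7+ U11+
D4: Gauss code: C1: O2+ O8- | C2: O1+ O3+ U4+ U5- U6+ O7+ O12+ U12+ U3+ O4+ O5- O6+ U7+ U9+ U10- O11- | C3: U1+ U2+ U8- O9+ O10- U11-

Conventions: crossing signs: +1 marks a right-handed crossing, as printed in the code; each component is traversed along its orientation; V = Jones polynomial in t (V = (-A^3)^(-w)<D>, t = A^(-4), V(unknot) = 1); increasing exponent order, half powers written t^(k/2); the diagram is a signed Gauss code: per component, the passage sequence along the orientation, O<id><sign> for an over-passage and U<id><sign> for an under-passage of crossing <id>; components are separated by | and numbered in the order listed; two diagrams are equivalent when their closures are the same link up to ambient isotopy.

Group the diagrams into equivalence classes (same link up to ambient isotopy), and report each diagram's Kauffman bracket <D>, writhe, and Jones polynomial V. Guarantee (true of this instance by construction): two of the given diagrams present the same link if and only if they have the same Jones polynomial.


classes: {D1, D2, D3, D4}
V(D1) = 1 + 2t + 2t^2 + t^3 - t^4 - t^5  [14 crossings, <D> = -A^-8 - A^-4 + 1 + 2A^4 + 2A^8 + A^12, w = +4]
D2 (bracket -A^-14 - A^-10 + A^-6 + 2A^-2 + 2A^2 + A^6; 12 crossings at w = +2): V = 1 + 2t + 2t^2 + t^3 - t^4 - t^5
V(D3) = 1 + 2t + 2t^2 + t^3 - t^4 - t^5  (w +4, c 12, <D> = -A^-8 - A^-4 + 1 + 2A^4 + 2A^8 + A^12)
V(D4) = 1 + 2t + 2t^2 + t^3 - t^4 - t^5  (w +4, c 12, <D> = -A^-8 - A^-4 + 1 + 2A^4 + 2A^8 + A^12)
note: one V(t) for all 4 diagrams — one class (guaranteed)


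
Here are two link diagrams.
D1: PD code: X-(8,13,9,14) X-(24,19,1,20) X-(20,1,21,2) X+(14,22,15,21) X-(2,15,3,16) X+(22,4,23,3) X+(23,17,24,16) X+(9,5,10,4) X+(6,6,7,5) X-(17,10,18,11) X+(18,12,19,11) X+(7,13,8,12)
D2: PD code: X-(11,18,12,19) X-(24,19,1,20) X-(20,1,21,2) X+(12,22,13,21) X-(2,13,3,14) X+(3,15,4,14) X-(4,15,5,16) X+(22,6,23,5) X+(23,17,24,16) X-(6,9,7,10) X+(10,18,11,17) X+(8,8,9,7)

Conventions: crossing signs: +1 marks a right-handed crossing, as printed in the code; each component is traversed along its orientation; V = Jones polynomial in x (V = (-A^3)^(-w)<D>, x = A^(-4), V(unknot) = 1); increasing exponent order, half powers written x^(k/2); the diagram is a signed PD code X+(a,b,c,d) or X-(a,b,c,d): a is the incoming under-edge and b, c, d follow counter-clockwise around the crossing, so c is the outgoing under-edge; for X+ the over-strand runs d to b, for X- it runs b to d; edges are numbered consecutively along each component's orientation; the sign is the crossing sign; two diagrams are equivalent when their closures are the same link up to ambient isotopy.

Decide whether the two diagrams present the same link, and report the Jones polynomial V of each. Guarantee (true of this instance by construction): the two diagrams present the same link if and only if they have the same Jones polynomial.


equivalent: yes
D1 (bracket A^-2 - A^2 + A^6 - A^10 + A^14; 12 crossings at w = +2): V = x^-2 - x^-1 + 1 - x + x^2
V(D2) = x^-2 - x^-1 + 1 - x + x^2  [12 crossings, <D> = A^-8 - A^-4 + 1 - A^4 + A^8, w = 0]
observation: from 12 to 12 crossings by R-moves: one link, two diagrams


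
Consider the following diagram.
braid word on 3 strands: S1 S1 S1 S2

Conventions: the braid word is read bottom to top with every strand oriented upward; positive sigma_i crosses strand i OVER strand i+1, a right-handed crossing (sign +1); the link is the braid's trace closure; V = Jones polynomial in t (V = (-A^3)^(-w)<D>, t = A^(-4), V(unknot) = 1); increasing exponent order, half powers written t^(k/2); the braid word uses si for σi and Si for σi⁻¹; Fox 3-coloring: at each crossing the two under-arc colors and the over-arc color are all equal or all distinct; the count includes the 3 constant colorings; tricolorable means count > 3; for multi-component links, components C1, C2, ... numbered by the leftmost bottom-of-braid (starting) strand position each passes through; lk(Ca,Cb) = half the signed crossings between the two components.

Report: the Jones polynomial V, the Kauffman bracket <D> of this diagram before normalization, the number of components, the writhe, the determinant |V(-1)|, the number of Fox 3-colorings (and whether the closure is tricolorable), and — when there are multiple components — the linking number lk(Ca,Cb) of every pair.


Jones polynomial: V(t) = -t^-4 + t^-3 + t^-1
<D> = A^-8 + 1 - A^4; writhe -4
components 1, writhe -4 (4 crossings)
3-colorings: 9 of 3^4, det 3 — tricolorable
note: w = -4 shifts under R1 moves; the (-A^3)^(4) factor cancels that in V


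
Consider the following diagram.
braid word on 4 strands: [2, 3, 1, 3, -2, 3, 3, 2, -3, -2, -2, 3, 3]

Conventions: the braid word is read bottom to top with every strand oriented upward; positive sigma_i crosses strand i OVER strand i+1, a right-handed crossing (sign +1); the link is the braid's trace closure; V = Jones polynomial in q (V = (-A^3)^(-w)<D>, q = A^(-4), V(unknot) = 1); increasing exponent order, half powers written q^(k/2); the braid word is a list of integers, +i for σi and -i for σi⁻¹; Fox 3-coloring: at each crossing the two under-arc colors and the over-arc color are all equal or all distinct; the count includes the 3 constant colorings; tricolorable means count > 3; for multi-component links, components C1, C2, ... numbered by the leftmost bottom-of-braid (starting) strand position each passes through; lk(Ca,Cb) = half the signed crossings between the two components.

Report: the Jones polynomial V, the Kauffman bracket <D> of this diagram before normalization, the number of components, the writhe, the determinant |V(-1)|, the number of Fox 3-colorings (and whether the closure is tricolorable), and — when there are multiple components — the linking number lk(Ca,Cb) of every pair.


Jones polynomial: V(q) = 2q - 2q^2 + 3q^3 - 3q^4 + 2q^5 - 2q^6 + q^7
<D> = -A^-13 + 2A^-9 - 2A^-5 + 3A^-1 - 3A^3 + 2A^7 - 2A^11; writhe +5
components 1, writhe +5 (13 crossings)
3-colorings: 9 of 3^13, det 15 — tricolorable
note: the span of V is 6, forcing >= 6 crossings in any diagram


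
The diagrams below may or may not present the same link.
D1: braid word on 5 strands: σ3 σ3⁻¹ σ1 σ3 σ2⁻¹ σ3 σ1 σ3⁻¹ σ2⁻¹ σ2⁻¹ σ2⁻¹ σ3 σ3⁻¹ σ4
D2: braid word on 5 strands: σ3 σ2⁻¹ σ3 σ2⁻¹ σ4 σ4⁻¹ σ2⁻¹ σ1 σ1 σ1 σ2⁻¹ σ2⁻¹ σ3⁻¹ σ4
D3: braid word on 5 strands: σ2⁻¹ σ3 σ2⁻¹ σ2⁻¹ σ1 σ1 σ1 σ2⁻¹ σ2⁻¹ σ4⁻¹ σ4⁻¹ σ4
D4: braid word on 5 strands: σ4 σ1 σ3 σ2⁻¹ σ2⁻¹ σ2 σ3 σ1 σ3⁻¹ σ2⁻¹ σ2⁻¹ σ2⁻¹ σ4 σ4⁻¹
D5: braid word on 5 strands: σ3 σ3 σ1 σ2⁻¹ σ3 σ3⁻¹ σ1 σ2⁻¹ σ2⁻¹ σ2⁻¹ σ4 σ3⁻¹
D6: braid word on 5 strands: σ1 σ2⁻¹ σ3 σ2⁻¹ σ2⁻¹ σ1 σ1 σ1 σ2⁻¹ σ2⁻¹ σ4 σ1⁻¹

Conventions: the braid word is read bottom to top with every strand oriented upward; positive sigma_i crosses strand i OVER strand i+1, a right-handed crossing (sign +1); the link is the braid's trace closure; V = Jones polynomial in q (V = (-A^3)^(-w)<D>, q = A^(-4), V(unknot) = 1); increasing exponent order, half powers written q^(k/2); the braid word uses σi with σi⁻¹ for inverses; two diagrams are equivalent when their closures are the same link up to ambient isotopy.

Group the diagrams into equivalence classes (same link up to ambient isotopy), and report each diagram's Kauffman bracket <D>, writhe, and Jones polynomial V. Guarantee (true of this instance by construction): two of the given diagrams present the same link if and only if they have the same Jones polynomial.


grouping into links: {D1, D4, D5} | {D2, D3, D6}
V(D1) = q^-5 - 2q^-4 + 2q^-3 - 2q^-2 + 2q^-1 - 1 + q  (w 0, c 14, <D> = A^-4 - 1 + 2A^4 - 2A^8 + 2A^12 - 2A^16 + A^20)
V(D2) = -q^-6 + q^-5 - 2q^-4 + 3q^-3 - 2q^-2 + 3q^-1 - 1 + q - q^2  [14 crossings, <D> = -A^-8 + A^-4 - 1 + 3A^4 - 2A^8 + 3A^12 - 2A^16 + A^20 - A^24, w = 0]
V(D3) = -q^-6 + q^-5 - 2q^-4 + 3q^-3 - 2q^-2 + 3q^-1 - 1 + q - q^2  [12 crossings, <D> = -A^-14 + A^-10 - A^-6 + 3A^-2 - 2A^2 + 3A^6 - 2A^10 + A^14 - A^18, w = -2]
V(D4) = q^-5 - 2q^-4 + 2q^-3 - 2q^-2 + 2q^-1 - 1 + q  [14 crossings, <D> = A^-4 - 1 + 2A^4 - 2A^8 + 2A^12 - 2A^16 + A^20, w = 0]
V(D5) = q^-5 - 2q^-4 + 2q^-3 - 2q^-2 + 2q^-1 - 1 + q  [12 crossings, <D> = A^-4 - 1 + 2A^4 - 2A^8 + 2A^12 - 2A^16 + A^20, w = 0]
V(D6) = -q^-6 + q^-5 - 2q^-4 + 3q^-3 - 2q^-2 + 3q^-1 - 1 + q - q^2  (w 0, c 12, <D> = -A^-8 + A^-4 - 1 + 3A^4 - 2A^8 + 3A^12 - 2A^16 + A^20 - A^24)
key observation: 2 values of V(q) split the 6 diagrams


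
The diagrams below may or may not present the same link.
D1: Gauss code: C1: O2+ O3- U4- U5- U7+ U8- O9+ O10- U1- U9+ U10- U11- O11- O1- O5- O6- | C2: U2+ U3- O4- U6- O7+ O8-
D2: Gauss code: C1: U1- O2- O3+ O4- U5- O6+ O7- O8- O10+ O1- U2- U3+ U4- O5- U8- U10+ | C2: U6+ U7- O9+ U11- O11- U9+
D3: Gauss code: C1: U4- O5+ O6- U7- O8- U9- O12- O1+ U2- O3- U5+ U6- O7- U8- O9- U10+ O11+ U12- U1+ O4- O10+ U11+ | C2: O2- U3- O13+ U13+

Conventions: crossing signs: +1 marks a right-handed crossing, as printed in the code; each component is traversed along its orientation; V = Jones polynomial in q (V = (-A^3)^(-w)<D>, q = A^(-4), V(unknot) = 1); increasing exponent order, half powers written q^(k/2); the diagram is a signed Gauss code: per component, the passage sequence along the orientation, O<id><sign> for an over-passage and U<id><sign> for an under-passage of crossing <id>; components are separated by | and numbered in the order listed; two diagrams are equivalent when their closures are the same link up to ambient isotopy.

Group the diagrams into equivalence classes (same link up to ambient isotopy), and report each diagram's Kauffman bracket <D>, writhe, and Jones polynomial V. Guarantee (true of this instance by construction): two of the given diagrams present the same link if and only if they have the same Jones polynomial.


grouping into links: {D1} | {D2} | {D3}
V(D1) = -q^(-5/2) - q^(-1/2)  (w -5, c 11, <D> = A^-13 + A^-5)
V(D2) = q^(-9/2) - q^(-5/2) - q^(-3/2) - q^(-1/2)  [11 crossings, <D> = A^-7 + A^-3 + A - A^9, w = -3]
D3 (bracket A^-3 + 2A^5 - A^9 + A^13 - A^17; 13 crossings at w = -3): V = q^(-13/2) - q^(-11/2) + q^(-9/2) - 2q^(-7/2) - q^(-3/2)
why: V(q) takes 3 values over 3 diagrams, fixing the grouping


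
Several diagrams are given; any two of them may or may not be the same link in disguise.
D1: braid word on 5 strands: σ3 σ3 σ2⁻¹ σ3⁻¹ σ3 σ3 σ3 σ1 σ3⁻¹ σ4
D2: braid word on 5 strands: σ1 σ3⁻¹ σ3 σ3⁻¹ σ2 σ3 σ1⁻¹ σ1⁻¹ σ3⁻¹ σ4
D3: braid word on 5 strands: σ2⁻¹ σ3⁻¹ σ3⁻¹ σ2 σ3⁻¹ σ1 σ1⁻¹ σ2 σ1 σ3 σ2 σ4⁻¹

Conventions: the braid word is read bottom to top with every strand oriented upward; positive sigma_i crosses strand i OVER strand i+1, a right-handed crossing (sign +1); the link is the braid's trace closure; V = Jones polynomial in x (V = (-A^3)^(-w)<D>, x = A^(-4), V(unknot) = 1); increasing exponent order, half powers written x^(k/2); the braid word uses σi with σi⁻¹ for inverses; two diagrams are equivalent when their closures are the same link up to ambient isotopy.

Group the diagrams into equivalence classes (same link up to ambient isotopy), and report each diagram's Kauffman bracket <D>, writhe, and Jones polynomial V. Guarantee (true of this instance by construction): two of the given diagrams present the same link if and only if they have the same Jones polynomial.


grouping into links: {D1} | {D2} | {D3}
V(D1) = x + x^3 - x^4  (w +4, c 10, <D> = -A^-4 + 1 + A^8)
V(D2) = 1  [10 crossings, <D> = 1, w = 0]
V(D3) = x^-2 - x^-1 + 1 - x + x^2  (w 0, c 12, <D> = A^-8 - A^-4 + 1 - A^4 + A^8)
key observation: 3 values of V(x) split the 3 diagrams


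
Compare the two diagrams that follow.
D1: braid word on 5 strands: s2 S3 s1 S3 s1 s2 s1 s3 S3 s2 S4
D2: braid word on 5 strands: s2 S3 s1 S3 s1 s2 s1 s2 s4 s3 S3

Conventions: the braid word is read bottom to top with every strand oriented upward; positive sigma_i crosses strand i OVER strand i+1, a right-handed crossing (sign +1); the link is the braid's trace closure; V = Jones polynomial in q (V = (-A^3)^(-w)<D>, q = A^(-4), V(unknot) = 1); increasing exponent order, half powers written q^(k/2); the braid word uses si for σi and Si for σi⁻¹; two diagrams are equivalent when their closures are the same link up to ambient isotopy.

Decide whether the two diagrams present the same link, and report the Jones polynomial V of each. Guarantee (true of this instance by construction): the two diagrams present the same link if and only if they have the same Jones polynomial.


equivalent: yes
D1 (bracket -A^-17 + A^-13 - 2A^-9 + 2A^-5 - A^-1 + 2A^3 + A^11; 11 crossings at w = +3): V = -q^(-1/2) - 2q^(3/2) + q^(5/2) - 2q^(7/2) + 2q^(9/2) - q^(11/2) + q^(13/2)
V(D2) = -q^(-1/2) - 2q^(3/2) + q^(5/2) - 2q^(7/2) + 2q^(9/2) - q^(11/2) + q^(13/2)  (w +5, c 11, <D> = -A^-11 + A^-7 - 2A^-3 + 2A - A^5 + 2A^9 + A^17)
key observation: Markov moves rewrite D1 (11 crossings) into D2 (11)


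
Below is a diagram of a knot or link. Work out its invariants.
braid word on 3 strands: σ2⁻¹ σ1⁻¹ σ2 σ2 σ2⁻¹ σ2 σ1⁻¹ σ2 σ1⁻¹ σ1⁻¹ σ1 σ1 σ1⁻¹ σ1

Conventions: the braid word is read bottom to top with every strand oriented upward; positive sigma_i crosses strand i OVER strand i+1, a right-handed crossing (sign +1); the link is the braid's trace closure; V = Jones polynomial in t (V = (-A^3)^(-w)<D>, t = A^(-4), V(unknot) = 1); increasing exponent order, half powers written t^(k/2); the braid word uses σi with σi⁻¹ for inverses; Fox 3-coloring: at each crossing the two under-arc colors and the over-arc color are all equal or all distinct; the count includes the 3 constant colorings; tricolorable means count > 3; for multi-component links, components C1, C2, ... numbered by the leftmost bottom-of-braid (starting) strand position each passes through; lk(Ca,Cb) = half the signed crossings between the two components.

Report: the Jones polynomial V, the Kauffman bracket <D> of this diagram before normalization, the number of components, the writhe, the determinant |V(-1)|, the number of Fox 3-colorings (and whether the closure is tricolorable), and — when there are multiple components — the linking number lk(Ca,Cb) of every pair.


V = t^-2 + 2 + t^2
<D> = A^-8 + 2 + A^8 (w = 0)
3 components over 14 crossings, w = 0
lk(C1,C2): +1
lk(C1,C3) = -1
linking number lk(C2,C3) = 0
3 Fox colorings among 3^14, |V(-1)| = 4: not tricolorable
why: V is palindromic (span 4, det 4): t -> 1/t fixes it; necessary, not sufficient, for amphichirality


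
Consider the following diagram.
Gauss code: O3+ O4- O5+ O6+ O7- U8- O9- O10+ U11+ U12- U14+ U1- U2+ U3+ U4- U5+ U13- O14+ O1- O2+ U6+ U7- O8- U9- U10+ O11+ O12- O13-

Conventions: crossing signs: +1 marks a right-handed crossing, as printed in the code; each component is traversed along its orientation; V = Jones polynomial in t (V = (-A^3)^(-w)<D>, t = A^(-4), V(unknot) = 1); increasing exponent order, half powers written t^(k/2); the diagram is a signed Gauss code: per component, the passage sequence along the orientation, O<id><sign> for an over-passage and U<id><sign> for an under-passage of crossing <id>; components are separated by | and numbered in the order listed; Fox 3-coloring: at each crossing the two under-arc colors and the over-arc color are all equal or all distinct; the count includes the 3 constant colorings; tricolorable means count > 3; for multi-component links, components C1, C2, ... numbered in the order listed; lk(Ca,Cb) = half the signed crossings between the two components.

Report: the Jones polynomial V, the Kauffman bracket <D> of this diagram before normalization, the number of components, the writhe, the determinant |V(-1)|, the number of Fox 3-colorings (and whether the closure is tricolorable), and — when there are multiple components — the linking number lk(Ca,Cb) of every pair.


Jones polynomial: V(t) = 1
<D> = 1; writhe 0
components 1, writhe 0 (14 crossings)
3-colorings: 3 of 3^14, det 1 — not tricolorable
note: |V(-1)| = 1: so not tricolorable, since 3 does not divide 1


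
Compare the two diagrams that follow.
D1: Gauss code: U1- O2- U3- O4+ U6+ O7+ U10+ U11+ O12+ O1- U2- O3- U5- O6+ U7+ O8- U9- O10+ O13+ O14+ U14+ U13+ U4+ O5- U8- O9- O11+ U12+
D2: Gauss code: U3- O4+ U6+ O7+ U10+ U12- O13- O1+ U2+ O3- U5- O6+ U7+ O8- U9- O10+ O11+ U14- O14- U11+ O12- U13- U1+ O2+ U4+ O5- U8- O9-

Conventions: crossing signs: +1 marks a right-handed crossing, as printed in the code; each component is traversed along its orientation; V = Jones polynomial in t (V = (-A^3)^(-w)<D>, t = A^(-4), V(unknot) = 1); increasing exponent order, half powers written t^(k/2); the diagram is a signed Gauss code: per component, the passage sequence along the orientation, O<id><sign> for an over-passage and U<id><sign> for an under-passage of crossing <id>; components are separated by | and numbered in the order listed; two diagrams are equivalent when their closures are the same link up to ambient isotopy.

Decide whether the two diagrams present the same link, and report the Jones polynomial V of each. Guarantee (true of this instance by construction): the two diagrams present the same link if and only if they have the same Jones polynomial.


same link: yes
V(D1) = t^-4 - 3t^-3 + 5t^-2 - 6t^-1 + 7 - 6t + 5t^2 - 3t^3 + t^4  [14 crossings, <D> = A^-10 - 3A^-6 + 5A^-2 - 6A^2 + 7A^6 - 6A^10 + 5A^14 - 3A^18 + A^22, w = +2]
V(D2) = t^-4 - 3t^-3 + 5t^-2 - 6t^-1 + 7 - 6t + 5t^2 - 3t^3 + t^4  (w 0, c 14, <D> = A^-16 - 3A^-12 + 5A^-8 - 6A^-4 + 7 - 6A^4 + 5A^8 - 3A^12 + A^16)
note: all 2 diagrams share one V(t), hence one class


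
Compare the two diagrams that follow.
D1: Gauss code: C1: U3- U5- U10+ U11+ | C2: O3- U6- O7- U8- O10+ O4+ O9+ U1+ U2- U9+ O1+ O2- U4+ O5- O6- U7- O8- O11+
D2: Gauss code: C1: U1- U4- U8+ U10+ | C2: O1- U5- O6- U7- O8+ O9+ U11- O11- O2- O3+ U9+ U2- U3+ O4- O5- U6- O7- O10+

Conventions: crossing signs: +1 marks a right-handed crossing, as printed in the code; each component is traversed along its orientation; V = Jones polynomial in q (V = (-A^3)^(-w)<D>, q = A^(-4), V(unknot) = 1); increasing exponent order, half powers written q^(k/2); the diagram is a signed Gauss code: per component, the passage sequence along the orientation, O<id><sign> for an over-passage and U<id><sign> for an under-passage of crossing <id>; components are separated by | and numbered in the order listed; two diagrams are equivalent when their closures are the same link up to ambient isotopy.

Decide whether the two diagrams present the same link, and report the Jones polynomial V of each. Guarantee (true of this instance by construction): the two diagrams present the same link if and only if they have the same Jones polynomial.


same link: yes
V(D1) = q^(-9/2) - q^(-5/2) - q^(-3/2) - q^(-1/2)  [11 crossings, <D> = A^-1 + A^3 + A^7 - A^15, w = -1]
D2 (bracket A^-7 + A^-3 + A - A^9; 11 crossings at w = -3): V = q^(-9/2) - q^(-5/2) - q^(-3/2) - q^(-1/2)
note: from 11 to 11 crossings by R-moves: one link, two diagrams


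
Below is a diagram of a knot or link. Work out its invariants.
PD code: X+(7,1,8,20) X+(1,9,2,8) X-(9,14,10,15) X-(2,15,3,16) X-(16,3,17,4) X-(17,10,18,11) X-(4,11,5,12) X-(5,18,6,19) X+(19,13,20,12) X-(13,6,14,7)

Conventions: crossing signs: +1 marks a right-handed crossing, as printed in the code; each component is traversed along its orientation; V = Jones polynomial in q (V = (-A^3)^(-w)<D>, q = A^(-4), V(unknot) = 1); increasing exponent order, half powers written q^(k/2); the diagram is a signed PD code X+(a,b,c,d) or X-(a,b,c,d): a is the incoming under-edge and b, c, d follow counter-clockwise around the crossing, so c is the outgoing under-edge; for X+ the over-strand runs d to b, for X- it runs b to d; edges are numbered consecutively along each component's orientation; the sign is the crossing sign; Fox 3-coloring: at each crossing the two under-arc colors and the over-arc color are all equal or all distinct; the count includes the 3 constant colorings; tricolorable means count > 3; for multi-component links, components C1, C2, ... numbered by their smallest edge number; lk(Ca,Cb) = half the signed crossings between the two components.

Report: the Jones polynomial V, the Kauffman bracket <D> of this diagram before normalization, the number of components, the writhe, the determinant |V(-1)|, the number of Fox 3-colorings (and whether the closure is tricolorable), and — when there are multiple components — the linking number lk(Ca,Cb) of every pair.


V = q^-7 - 2q^-6 + 2q^-5 - 3q^-4 + 3q^-3 - 2q^-2 + 2q^-1
<D> = 2A^-8 - 2A^-4 + 3 - 3A^4 + 2A^8 - 2A^12 + A^16 (w = -4)
1 component over 10 crossings, w = -4
9 Fox colorings among 3^10, |V(-1)| = 15: tricolorable
why: det 15 = |V(-1)|; divisible by 3, so tricolorable


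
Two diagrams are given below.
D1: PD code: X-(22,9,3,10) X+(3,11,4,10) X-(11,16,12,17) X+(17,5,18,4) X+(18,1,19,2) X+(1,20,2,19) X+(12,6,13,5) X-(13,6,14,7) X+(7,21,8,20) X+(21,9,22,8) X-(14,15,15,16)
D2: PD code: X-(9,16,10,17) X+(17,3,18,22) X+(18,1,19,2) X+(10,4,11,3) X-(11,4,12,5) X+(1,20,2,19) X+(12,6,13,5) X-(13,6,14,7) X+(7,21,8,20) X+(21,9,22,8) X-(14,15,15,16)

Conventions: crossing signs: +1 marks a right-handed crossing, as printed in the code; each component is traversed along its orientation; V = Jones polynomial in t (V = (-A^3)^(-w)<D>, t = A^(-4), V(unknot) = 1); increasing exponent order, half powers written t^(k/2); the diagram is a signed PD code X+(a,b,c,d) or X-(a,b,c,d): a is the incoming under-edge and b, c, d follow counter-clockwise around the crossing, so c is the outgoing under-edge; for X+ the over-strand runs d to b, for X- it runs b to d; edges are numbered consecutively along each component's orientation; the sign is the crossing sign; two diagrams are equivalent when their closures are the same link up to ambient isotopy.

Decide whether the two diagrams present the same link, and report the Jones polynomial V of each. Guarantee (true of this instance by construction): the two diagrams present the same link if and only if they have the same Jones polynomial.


same link: yes
V(D1) = -t^(3/2) - 2t^(7/2) + t^(9/2) - t^(11/2) + t^(13/2)  [11 crossings, <D> = -A^-17 + A^-13 - A^-9 + 2A^-5 + A^3, w = +3]
V(D2) = -t^(3/2) - 2t^(7/2) + t^(9/2) - t^(11/2) + t^(13/2)  [11 crossings, <D> = -A^-17 + A^-13 - A^-9 + 2A^-5 + A^3, w = +3]
insight: one V(t) for all 2 diagrams — one class (guaranteed)


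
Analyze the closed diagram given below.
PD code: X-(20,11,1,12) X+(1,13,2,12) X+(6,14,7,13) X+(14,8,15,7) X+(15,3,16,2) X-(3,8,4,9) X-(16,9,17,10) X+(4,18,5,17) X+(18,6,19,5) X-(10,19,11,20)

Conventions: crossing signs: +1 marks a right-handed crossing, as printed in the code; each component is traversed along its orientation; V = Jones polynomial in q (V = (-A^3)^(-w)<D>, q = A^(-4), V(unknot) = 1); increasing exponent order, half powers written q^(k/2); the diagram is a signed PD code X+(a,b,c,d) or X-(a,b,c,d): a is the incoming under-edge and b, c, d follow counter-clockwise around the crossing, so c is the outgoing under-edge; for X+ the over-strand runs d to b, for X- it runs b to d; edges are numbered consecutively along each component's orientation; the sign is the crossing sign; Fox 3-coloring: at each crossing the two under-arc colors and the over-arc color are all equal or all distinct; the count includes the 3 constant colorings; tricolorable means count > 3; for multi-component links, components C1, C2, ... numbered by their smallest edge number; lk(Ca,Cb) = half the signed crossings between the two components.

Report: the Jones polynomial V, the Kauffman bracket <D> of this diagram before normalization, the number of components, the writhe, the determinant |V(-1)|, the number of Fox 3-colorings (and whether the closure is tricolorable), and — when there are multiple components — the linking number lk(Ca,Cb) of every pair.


Jones polynomial: V(q) = q^-1 - 1 + 2q - 2q^2 + 2q^3 - 2q^4 + q^5
<D> = A^-14 - 2A^-10 + 2A^-6 - 2A^-2 + 2A^2 - A^6 + A^10; writhe +2
components 1, writhe +2 (10 crossings)
3-colorings: 3 of 3^10, det 11 — not tricolorable
note: V spans 6 powers of q: at least 6 crossings in any diagram


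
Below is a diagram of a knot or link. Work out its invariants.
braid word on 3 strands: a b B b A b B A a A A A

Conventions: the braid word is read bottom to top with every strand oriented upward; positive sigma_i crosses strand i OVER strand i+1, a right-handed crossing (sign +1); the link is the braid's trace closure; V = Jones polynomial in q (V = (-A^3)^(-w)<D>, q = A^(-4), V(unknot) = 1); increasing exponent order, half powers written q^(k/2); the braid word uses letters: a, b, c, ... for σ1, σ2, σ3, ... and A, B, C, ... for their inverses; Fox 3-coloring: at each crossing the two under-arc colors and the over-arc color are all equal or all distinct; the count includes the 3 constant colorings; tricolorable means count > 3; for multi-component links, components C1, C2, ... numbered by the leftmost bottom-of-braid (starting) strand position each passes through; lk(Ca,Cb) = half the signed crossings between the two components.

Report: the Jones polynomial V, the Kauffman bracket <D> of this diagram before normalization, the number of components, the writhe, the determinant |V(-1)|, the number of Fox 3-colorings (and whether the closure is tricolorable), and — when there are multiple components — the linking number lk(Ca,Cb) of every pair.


V(q) = -q^-4 + q^-3 + q^-1
bracket: A^-2 + A^6 - A^10, w = -2
1 component, writhe -2, over 12 crossings
det 3, colorings 9 of 3^12 — tricolorable
observation: the span of V is 3, forcing >= 3 crossings in any diagram


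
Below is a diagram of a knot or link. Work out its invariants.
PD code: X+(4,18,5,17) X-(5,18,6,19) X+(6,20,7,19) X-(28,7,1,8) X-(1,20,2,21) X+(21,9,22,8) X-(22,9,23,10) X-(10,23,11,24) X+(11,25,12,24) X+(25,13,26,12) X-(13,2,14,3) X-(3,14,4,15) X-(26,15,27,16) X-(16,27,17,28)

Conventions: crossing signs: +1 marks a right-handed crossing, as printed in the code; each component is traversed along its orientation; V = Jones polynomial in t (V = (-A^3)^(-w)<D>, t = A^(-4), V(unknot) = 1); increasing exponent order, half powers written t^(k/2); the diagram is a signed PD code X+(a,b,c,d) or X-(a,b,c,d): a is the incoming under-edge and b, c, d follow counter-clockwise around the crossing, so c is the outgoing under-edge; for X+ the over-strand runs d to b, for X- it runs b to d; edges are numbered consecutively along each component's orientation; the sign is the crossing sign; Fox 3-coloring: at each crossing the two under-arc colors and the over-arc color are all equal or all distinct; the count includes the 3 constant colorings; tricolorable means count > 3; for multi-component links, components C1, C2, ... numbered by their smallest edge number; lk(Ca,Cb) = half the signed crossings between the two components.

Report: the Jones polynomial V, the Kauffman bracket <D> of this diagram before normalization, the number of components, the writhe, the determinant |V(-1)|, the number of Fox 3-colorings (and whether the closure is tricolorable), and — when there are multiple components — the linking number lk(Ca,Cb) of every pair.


Jones polynomial: V(t) = t^-7 - 2t^-6 + 2t^-5 - 3t^-4 + 3t^-3 - 2t^-2 + 2t^-1
<D> = 2A^-8 - 2A^-4 + 3 - 3A^4 + 2A^8 - 2A^12 + A^16; writhe -4
components 1, writhe -4 (14 crossings)
3-colorings: 9 of 3^14, det 15 — tricolorable
note: the span of V is 6, forcing >= 6 crossings in any diagram


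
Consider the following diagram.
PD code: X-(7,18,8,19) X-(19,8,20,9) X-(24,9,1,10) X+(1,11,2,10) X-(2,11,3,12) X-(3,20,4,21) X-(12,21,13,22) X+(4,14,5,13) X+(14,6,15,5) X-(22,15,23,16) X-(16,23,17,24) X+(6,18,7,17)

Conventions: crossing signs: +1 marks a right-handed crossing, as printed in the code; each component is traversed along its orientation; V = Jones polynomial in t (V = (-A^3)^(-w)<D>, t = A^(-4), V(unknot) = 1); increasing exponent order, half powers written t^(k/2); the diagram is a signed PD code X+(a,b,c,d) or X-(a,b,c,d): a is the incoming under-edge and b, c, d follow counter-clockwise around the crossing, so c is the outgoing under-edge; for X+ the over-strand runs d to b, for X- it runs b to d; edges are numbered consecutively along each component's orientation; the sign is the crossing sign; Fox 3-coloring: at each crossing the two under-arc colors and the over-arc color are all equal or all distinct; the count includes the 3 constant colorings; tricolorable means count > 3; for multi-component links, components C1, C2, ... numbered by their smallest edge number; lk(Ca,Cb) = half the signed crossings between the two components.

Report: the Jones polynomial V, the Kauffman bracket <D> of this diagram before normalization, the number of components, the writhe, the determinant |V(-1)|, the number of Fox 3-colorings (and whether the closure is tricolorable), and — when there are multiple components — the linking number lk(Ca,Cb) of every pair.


V = -t^-6 + t^-5 - t^-4 + 2t^-3 - t^-2 + t^-1
<D> = A^-8 - A^-4 + 2 - A^4 + A^8 - A^12 (w = -4)
1 component over 12 crossings, w = -4
3 Fox colorings among 3^12, |V(-1)| = 7: not tricolorable
why: V spans 5 powers of t: at least 5 crossings in any diagram


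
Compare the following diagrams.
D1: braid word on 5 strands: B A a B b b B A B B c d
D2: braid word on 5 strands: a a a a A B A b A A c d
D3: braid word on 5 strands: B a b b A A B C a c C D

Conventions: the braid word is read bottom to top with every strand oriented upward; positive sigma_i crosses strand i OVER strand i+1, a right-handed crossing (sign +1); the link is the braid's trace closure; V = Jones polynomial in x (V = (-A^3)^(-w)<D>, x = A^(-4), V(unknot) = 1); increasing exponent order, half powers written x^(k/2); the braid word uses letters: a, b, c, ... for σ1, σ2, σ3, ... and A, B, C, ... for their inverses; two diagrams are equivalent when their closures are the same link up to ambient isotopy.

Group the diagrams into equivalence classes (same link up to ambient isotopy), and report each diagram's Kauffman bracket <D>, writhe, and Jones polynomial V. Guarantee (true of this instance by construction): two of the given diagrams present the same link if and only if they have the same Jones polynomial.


equivalence classes: {D1} | {D2} | {D3}
D1 (bracket A^-2 + A^6 - A^10; 12 crossings at w = -2): V = -x^-4 + x^-3 + x^-1
D2 (bracket A^6; 12 crossings at w = +2): V = 1
V(D3) = -x^-3 + 2x^-2 - 2x^-1 + 3 - 2x + 2x^2 - x^3  [12 crossings, <D> = -A^-18 + 2A^-14 - 2A^-10 + 3A^-6 - 2A^-2 + 2A^2 - A^6, w = -2]
key observation: 3 values of V(x) split the 3 diagrams


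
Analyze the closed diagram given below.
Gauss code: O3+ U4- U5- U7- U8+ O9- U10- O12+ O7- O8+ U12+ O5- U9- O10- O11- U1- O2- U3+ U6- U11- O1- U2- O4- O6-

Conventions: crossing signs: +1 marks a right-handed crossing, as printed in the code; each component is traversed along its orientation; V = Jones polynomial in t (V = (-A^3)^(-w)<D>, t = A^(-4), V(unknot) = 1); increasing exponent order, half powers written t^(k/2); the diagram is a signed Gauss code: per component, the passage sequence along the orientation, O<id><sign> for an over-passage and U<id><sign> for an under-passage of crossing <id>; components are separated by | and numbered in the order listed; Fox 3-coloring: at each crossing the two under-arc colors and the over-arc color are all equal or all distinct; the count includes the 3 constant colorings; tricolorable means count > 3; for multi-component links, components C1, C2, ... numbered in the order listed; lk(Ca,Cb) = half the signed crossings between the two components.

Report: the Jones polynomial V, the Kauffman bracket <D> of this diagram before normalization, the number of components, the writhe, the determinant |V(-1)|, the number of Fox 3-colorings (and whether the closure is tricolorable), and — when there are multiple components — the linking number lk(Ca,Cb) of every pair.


V(t) = t^-8 - 2t^-7 + t^-6 - 2t^-5 + 2t^-4 + t^-2
bracket: A^-10 + 2A^-2 - 2A^2 + A^6 - 2A^10 + A^14, w = -6
1 component, writhe -6, over 12 crossings
det 9, colorings 27 of 3^12 — tricolorable
observation: V spans 6 powers of t: at least 6 crossings in any diagram


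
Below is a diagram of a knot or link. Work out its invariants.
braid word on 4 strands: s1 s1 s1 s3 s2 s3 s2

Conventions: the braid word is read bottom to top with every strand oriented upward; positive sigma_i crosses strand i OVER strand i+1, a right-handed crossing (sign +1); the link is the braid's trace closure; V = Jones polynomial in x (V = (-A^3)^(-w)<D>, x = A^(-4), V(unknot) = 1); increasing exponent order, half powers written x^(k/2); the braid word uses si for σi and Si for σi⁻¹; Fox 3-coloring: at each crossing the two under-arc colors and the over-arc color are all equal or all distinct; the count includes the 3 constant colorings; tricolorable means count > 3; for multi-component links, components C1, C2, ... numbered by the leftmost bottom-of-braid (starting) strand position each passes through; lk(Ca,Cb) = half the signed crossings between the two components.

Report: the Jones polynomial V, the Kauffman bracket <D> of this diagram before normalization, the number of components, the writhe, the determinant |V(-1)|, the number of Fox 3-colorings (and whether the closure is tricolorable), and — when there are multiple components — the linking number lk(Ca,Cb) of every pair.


V(x) = x^2 + 2x^4 - 2x^5 + x^6 - 2x^7 + x^8
bracket: -A^-11 + 2A^-7 - A^-3 + 2A - 2A^5 - A^13, w = +7
1 component, writhe +7, over 7 crossings
det 9, colorings 27 of 3^7 — tricolorable
observation: w = +7 (over 7 crossings) is diagram-only; (-A^3)^(-7) removes it from V
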